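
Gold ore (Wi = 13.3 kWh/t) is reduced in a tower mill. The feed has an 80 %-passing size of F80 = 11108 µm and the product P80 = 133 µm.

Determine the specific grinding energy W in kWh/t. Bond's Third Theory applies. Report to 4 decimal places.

W = 10.2706 kWh/t

W = 10 Wi (1/√P80 − 1/√F80)  [Bond]
1/√133 = 0.086711;  1/√11108 = 0.009488
W = 10·13.3·(0.086711 − 0.009488) = 10.2706 kWh/t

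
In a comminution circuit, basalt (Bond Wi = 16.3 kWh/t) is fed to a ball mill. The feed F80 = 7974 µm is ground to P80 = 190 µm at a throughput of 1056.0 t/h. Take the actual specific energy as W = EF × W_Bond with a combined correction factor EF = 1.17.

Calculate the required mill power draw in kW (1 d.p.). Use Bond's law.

W = 10 Wi (P80^-0.5 − F80^-0.5)
W = 10·16.3·(1/√190 − 1/√7974) = 10·16.3·(0.061349) = 9.9999 kWh/t
Apply correction: 9.9999 × 1.17 = 11.6999 kWh/t
Power = W × throughput = 11.6999 kWh/t × 1056.0 t/h = 12355.1 kW

P = 12355.1 kW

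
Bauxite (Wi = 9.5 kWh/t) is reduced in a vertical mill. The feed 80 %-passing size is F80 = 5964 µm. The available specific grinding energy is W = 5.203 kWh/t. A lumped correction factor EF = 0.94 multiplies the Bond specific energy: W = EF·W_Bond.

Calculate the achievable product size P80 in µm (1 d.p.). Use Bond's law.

W = 10 Wi / √P80 − 10 Wi / √F80
W_Bond = W / EF = 5.203 / 0.94 = 5.5351 kWh/t
P80^-0.5 = F80^-0.5 + W_Bond/(10 Wi)
  = 5.5351/(10·9.5) + 1/√5964 = 0.058264 + 0.012949 = 0.071213
P80 = (1/0.071213)² = 14.0424² = 197.19 µm

P80 = 197.2 µm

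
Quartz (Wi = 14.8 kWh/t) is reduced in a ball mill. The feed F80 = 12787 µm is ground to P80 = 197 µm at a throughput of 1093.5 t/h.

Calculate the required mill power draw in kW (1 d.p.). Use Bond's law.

W = 10 Wi (1/√P80 − 1/√F80)  [Bond]
W = 10·14.8·(1/√197 − 1/√12787) = 10·14.8·(0.062404) = 9.2358 kWh/t
P_mill = W·ṁ = 9.2358·1093.5 = 10099.3 kW

P = 10099.3 kW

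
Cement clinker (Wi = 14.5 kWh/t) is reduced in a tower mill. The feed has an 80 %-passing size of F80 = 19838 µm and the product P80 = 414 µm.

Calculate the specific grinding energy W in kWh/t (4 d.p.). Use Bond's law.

W = 10 Wi (P80^-0.5 − F80^-0.5)
1/√414 = 0.049147;  1/√19838 = 0.007100
W = 10·14.5·(0.049147 − 0.007100) = 6.0969 kWh/t

W = 6.0969 kWh/t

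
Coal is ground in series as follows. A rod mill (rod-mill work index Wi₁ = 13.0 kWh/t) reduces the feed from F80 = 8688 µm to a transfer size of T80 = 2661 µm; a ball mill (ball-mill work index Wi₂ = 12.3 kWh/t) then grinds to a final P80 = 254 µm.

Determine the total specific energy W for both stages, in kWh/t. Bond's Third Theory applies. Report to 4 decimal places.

W = 6.4587 kWh/t

W_Bond = 10·Wi·(1/√P₈₀ − 1/√F₈₀)
Stage 1 (8688→2661 µm, Wi₁=13.0): W₁ = 10·13.0·(0.019386 − 0.010729) = 1.1254 kWh/t
Stage 2 (2661→254 µm, Wi₂=12.3): W₂ = 10·12.3·(0.062746 − 0.019386) = 5.3333 kWh/t
W = W₁ + W₂ = 1.1254 + 5.3333 = 6.4587 kWh/t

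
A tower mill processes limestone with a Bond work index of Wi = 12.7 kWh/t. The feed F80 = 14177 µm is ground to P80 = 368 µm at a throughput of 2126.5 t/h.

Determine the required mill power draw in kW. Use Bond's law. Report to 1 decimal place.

P = 11810.0 kW

W = 10·Wi·[P80^(−½) − F80^(−½)]
W = 10·12.7·(1/√368 − 1/√14177) = 10·12.7·(0.043730) = 5.5537 kWh/t
P_mill = W·ṁ = 5.5537·2126.5 = 11810.0 kW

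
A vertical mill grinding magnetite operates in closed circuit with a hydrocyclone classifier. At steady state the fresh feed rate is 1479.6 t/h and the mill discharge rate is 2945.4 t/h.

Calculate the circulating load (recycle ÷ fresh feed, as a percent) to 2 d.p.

CL = 99.07 %

Steady state: M = F + R.
R = M − F = 2945.4 − 1479.6 = 1465.8 t/h
CL = 100·R/F = 100·1465.8/1479.6 = 99.07 %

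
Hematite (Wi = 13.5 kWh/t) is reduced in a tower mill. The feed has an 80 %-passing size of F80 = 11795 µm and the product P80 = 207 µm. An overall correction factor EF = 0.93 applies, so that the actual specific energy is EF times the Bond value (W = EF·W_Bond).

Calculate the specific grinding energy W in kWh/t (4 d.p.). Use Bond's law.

W = 7.5703 kWh/t

W_Bond = 10·Wi·(1/√P₈₀ − 1/√F₈₀)
1/√207 = 0.069505;  1/√11795 = 0.009208
W = 10·13.5·(0.069505 − 0.009208) = 8.1401 kWh/t
Apply correction: 8.1401 × 0.93 = 7.5703 kWh/t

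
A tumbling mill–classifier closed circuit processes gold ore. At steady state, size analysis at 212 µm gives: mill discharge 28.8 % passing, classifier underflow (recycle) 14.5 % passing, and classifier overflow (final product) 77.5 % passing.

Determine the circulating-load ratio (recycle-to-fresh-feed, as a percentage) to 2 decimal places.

CL = 340.56 %

Balance %-passing 212 µm (r = R/F):
d + r·d = r·u + o → r(d−u) = o−d
r = (77.5 − 28.8)/(28.8 − 14.5) = 48.7/14.3 = 3.4056
CL = 100·r = 340.56 %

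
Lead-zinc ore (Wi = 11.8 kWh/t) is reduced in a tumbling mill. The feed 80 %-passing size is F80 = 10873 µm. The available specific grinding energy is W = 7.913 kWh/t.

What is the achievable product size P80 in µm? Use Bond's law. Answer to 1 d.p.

P80 = 170.2 µm

Bond: W = 10·Wi·(1/√P80 − 1/√F80)
⇒ 1/√P80 = W/(10 Wi) + 1/√F80
  = 7.9130/(10·11.8) + 1/√10873 = 0.067059 + 0.009590 = 0.076649
P80 = (1/0.076649)² = 13.0464² = 170.21 µm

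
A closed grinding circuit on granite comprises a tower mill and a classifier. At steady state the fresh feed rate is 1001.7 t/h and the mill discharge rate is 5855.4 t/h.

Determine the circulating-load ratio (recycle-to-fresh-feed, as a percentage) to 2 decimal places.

CL = 484.55 %

Discharge = new feed + return, hence
R = M − F = 5855.4 − 1001.7 = 4853.7 t/h
CL = 100·R/F = 100·4853.7/1001.7 = 484.55 %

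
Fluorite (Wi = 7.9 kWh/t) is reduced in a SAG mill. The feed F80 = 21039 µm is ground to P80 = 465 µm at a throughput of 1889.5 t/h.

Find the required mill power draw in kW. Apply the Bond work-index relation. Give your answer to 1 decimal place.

Bond: W = 10·Wi·(1/√P80 − 1/√F80)
W = 10·7.9·(1/√465 − 1/√21039) = 10·7.9·(0.039480) = 3.1189 kWh/t
P_mill = W·ṁ = 3.1189·1889.5 = 5893.1 kW

P = 5893.1 kW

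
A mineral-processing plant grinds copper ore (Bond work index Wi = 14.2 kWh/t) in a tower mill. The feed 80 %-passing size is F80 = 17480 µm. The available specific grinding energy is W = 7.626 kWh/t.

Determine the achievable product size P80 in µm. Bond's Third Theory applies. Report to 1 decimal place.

W = 10 Wi / √P80 − 10 Wi / √F80
P80^(−½) = W/(10 Wi) + F80^(−½)
  = 7.6260/(10·14.2) + 1/√17480 = 0.053704 + 0.007564 = 0.061268
P80 = (1/0.061268)² = 16.3218² = 266.40 µm

P80 = 266.4 µm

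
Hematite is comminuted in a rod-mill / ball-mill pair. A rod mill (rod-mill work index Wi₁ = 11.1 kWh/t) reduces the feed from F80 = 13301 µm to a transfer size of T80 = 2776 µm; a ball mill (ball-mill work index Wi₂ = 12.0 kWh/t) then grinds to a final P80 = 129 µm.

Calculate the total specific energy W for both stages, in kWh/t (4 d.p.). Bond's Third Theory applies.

W = 10·Wi·(P80^(-½) − F80^(-½))
Stage 1 (13301→2776 µm, Wi₁=11.1): W₁ = 10·11.1·(0.018980 − 0.008671) = 1.1443 kWh/t
Stage 2 (2776→129 µm, Wi₂=12.0): W₂ = 10·12.0·(0.088045 − 0.018980) = 8.2878 kWh/t
W = W₁ + W₂ = 1.1443 + 8.2878 = 9.4321 kWh/t

W = 9.4321 kWh/t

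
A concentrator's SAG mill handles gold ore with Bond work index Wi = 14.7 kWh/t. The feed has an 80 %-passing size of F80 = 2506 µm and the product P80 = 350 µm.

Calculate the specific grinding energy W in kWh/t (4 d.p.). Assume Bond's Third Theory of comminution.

W = 4.9210 kWh/t

Bond: W = 10·Wi·(1/√P80 − 1/√F80)
1/√350 = 0.053452;  1/√2506 = 0.019976
W = 10·14.7·(0.053452 − 0.019976) = 4.9210 kWh/t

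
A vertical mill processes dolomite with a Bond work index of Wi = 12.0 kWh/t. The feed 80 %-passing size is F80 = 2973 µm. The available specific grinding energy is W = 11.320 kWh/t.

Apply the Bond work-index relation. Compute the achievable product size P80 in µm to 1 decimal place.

W = 10 Wi / √P80 − 10 Wi / √F80
1/√P80 = 1/√F80 + W/(10·Wi)
  = 11.3200/(10·12.0) + 1/√2973 = 0.094333 + 0.018340 = 0.112673
P80 = (1/0.112673)² = 8.8752² = 78.77 µm

P80 = 78.8 µm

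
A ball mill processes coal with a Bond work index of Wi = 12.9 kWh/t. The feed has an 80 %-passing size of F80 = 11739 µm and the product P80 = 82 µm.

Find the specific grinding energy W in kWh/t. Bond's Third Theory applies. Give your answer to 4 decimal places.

W_Bond = 10·Wi·(1/√P₈₀ − 1/√F₈₀)
1/√82 = 0.110432;  1/√11739 = 0.009230
W = 10·12.9·(0.110432 − 0.009230) = 13.0550 kWh/t

W = 13.0550 kWh/t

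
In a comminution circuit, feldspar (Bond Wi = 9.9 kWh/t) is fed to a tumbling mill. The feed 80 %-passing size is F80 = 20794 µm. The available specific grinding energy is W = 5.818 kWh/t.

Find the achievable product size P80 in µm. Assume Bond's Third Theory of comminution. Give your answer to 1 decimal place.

P80 = 231.7 µm

W = 10 Wi / √P80 − 10 Wi / √F80
⇒ 1/√P80 = W/(10·Wi) + 1/√F80
  = 5.8180/(10·9.9) + 1/√20794 = 0.058768 + 0.006935 = 0.065702
P80 = (1/0.065702)² = 15.2201² = 231.65 µm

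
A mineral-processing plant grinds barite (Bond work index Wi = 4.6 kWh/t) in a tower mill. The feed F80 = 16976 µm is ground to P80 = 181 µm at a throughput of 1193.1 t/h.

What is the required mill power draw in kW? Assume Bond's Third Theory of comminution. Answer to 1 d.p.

W = 10·Wi·[P80^(−½) − F80^(−½)]
W = 10·4.6·(1/√181 − 1/√16976) = 10·4.6·(0.066654) = 3.0661 kWh/t
P_mill = W·ṁ = 3.0661·1193.1 = 3658.2 kW

P = 3658.2 kW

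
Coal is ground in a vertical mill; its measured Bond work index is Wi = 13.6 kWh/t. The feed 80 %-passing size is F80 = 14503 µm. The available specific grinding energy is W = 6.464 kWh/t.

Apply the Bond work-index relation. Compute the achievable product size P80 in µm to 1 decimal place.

W = 10·Wi·(P80^(-½) − F80^(-½))
⇒ 1/√P80 = W/(10 Wi) + 1/√F80
  = 6.4640/(10·13.6) + 1/√14503 = 0.047529 + 0.008304 = 0.055833
P80 = (1/0.055833)² = 17.9105² = 320.79 µm

P80 = 320.8 µm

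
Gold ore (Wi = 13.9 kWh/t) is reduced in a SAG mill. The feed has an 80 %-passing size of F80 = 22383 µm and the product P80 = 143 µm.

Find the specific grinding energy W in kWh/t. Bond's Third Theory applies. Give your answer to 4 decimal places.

W = 10.6947 kWh/t

W = 10 Wi (1/√P80 − 1/√F80)  [Bond]
1/√143 = 0.083624;  1/√22383 = 0.006684
W = 10·13.9·(0.083624 − 0.006684) = 10.6947 kWh/t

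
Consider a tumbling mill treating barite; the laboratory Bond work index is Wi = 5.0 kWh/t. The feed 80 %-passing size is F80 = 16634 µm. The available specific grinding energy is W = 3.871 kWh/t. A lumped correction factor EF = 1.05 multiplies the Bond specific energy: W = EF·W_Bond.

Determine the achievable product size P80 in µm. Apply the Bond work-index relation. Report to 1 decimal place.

Bond: W = 10·Wi·(1/√P80 − 1/√F80)
W_Bond = W / EF = 3.871 / 1.05 = 3.6867 kWh/t
1/√P80 = 1/√F80 + W_Bond/(10·Wi)
  = 3.6867/(10·5.0) + 1/√16634 = 0.073733 + 0.007754 = 0.081487
P80 = (1/0.081487)² = 12.2719² = 150.60 µm

P80 = 150.6 µm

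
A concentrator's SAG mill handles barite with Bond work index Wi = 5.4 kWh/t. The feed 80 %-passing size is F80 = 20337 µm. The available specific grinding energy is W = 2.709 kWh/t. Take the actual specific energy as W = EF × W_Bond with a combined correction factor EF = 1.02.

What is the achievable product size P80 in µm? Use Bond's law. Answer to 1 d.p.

P80 = 316.7 µm

W = 10 Wi (1/√P80 − 1/√F80)  [Bond]
W_Bond = W / EF = 2.709 / 1.02 = 2.6559 kWh/t
1/√P80 = 1/√F80 + W_Bond/(10·Wi)
  = 2.6559/(10·5.4) + 1/√20337 = 0.049183 + 0.007012 = 0.056195
P80 = (1/0.056195)² = 17.7951² = 316.67 µm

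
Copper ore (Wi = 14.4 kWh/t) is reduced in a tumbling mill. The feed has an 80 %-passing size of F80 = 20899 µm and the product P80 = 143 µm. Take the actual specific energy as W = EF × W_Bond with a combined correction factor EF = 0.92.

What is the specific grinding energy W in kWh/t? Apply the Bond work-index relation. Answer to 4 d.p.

Bond:  W = 10 Wi (1/√P − 1/√F)
1/√143 = 0.083624;  1/√20899 = 0.006917
W = 10·14.4·(0.083624 − 0.006917) = 11.0458 kWh/t
With EF = 0.92: W = 11.0458·0.92 = 10.1621 kWh/t

W = 10.1621 kWh/t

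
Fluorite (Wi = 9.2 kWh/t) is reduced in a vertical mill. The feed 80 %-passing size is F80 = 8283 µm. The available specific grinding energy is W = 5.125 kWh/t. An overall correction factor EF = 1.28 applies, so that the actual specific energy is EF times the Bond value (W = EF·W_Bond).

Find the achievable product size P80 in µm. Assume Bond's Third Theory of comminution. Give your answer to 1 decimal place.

P80 = 336.6 µm

W_Bond = 10·Wi·(1/√P₈₀ − 1/√F₈₀)
W_Bond = W / EF = 5.125 / 1.28 = 4.0039 kWh/t
P80^-0.5 = F80^-0.5 + W_Bond/(10 Wi)
  = 4.0039/(10·9.2) + 1/√8283 = 0.043521 + 0.010988 = 0.054508
P80 = (1/0.054508)² = 18.3458² = 336.57 µm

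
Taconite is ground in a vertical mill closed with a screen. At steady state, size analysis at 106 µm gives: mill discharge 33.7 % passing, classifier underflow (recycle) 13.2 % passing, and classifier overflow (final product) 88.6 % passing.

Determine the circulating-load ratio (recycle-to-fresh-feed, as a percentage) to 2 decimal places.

Let r = R/F. Size balance at 106 µm:
r = (o − d)/(d − u)
r = (88.6 − 33.7)/(33.7 − 13.2) = 54.9/20.5 = 2.6780
CL = 100·r = 267.80 %

CL = 267.80 %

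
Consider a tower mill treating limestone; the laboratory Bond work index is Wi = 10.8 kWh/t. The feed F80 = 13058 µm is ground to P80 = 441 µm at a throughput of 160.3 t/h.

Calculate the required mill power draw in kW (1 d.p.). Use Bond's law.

P = 672.9 kW

W = 10·Wi·[P80^(−½) − F80^(−½)]
W = 10·10.8·(1/√441 − 1/√13058) = 10·10.8·(0.038868) = 4.1977 kWh/t
P = W·T = 4.1977·160.3 = 672.9 kW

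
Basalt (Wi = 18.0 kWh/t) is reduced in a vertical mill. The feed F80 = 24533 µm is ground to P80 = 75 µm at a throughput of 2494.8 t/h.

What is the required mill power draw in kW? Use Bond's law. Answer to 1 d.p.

P = 48986.4 kW

W = 10 Wi (P80^-0.5 − F80^-0.5)
W = 10·18.0·(1/√75 − 1/√24533) = 10·18.0·(0.109086) = 19.6354 kWh/t
P = W·T = 19.6354·2494.8 = 48986.4 kW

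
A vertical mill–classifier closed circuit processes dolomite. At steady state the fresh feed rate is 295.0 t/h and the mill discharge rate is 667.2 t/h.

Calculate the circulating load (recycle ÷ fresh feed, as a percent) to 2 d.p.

Mill node: discharge = fresh + recycle.
R = M − F = 667.2 − 295.0 = 372.2 t/h
CL = 100·R/F = 100·372.2/295.0 = 126.17 %

CL = 126.17 %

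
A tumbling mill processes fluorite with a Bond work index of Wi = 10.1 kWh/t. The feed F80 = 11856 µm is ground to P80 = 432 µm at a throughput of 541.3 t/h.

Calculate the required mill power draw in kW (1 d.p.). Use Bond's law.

P = 2128.3 kW

W = 10·Wi·[P80^(−½) − F80^(−½)]
W = 10·10.1·(1/√432 − 1/√11856) = 10·10.1·(0.038929) = 3.9318 kWh/t
Mill draw = 3.9318 × 541.3 = 2128.3 kW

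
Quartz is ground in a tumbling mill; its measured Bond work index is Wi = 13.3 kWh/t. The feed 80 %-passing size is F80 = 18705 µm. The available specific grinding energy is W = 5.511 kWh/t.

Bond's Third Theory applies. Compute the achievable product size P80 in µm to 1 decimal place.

W = 10·Wi·(P80^(-½) − F80^(-½))
1/√P80 = 1/√F80 + W/(10·Wi)
  = 5.5110/(10·13.3) + 1/√18705 = 0.041436 + 0.007312 = 0.048748
P80 = (1/0.048748)² = 20.5137² = 420.81 µm

P80 = 420.8 µm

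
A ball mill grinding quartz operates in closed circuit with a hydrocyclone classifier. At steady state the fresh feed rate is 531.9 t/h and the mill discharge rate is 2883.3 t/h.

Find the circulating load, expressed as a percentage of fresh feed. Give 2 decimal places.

CL = 442.08 %

Discharge = new feed + return, hence
R = M − F = 2883.3 − 531.9 = 2351.4 t/h
CL = 100·R/F = 100·2351.4/531.9 = 442.08 %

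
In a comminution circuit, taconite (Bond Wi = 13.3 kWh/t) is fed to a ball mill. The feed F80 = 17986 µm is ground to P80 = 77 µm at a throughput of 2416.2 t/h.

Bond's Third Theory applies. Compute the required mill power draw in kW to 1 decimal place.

P = 34225.6 kW

Bond: W = 10·Wi·(1/√P80 − 1/√F80)
W = 10·13.3·(1/√77 − 1/√17986) = 10·13.3·(0.106504) = 14.1650 kWh/t
P_mill = W·ṁ = 14.1650·2416.2 = 34225.6 kW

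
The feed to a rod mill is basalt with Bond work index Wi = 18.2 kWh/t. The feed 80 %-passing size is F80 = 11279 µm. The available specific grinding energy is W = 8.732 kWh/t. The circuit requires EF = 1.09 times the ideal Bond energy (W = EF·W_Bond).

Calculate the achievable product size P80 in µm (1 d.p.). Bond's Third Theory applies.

W = 10·Wi·[P80^(−½) − F80^(−½)]
W_Bond = W / EF = 8.732 / 1.09 = 8.0110 kWh/t
⇒ 1/√P80 = W_Bond/(10·Wi) + 1/√F80
  = 8.0110/(10·18.2) + 1/√11279 = 0.044017 + 0.009416 = 0.053432
P80 = (1/0.053432)² = 18.7152² = 350.26 µm

P80 = 350.3 µm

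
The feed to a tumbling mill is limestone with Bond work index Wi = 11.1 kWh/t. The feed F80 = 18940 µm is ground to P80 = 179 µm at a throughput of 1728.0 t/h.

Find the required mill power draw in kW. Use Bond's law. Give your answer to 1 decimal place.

W = 10·Wi·(P80^(-½) − F80^(-½))
W = 10·11.1·(1/√179 − 1/√18940) = 10·11.1·(0.067477) = 7.4900 kWh/t
Power = W × throughput = 7.4900 kWh/t × 1728.0 t/h = 12942.7 kW

P = 12942.7 kW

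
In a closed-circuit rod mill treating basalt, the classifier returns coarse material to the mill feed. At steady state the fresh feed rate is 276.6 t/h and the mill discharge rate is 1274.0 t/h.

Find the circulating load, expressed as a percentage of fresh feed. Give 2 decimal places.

CL = 360.59 %

Discharge = new feed + return, hence
R = M − F = 1274.0 − 276.6 = 997.4 t/h
CL = 100·R/F = 100·997.4/276.6 = 360.59 %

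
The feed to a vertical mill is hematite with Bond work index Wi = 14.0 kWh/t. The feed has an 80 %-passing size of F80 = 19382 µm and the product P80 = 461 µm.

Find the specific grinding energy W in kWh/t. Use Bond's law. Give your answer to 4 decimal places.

W = 10 Wi (P80^-0.5 − F80^-0.5)
1/√461 = 0.046575;  1/√19382 = 0.007183
W = 10·14.0·(0.046575 − 0.007183) = 5.5148 kWh/t

W = 5.5148 kWh/t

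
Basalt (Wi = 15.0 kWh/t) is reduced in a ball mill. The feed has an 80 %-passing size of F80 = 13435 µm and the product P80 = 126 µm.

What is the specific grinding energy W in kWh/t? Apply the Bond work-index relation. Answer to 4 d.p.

W = 10 Wi (P80^-0.5 − F80^-0.5)
1/√126 = 0.089087;  1/√13435 = 0.008627
W = 10·15.0·(0.089087 − 0.008627) = 12.0689 kWh/t

W = 12.0689 kWh/t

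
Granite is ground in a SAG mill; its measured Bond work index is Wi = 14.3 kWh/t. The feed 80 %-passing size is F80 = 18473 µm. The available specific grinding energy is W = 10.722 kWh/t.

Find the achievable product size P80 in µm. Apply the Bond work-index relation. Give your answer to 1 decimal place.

P80 = 147.5 µm

W = 10 Wi (P80^-0.5 − F80^-0.5)
P80^-0.5 = F80^-0.5 + W/(10 Wi)
  = 10.7220/(10·14.3) + 1/√18473 = 0.074979 + 0.007358 = 0.082337
P80 = (1/0.082337)² = 12.1453² = 147.51 µm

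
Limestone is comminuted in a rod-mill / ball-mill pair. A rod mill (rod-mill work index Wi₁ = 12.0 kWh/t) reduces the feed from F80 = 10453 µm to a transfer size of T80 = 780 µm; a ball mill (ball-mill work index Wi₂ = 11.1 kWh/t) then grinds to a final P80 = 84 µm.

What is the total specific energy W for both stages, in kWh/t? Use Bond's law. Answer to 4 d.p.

W = 10 Wi (P80^-0.5 − F80^-0.5)
Stage 1 (10453→780 µm, Wi₁=12.0): W₁ = 10·12.0·(0.035806 − 0.009781) = 3.1230 kWh/t
Stage 2 (780→84 µm, Wi₂=11.1): W₂ = 10·11.1·(0.109109 − 0.035806) = 8.1367 kWh/t
W = W₁ + W₂ = 3.1230 + 8.1367 = 11.2596 kWh/t

W = 11.2596 kWh/t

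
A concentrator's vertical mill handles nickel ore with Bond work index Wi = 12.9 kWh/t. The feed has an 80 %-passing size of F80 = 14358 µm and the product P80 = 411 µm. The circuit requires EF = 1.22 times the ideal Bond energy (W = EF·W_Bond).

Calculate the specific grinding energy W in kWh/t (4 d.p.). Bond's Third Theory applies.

W = 6.4496 kWh/t

W = 10 Wi (P80^-0.5 − F80^-0.5)
1/√411 = 0.049326;  1/√14358 = 0.008346
W = 10·12.9·(0.049326 − 0.008346) = 5.2865 kWh/t
Corrected W = EF·W_Bond = 1.22·5.2865 = 6.4496 kWh/t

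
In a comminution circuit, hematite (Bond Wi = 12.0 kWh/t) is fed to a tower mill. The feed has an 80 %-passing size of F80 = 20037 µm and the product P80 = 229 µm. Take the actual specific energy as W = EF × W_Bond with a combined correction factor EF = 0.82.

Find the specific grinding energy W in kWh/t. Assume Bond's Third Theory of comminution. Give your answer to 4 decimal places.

W = 10·Wi·(P80^(-½) − F80^(-½))
1/√229 = 0.066082;  1/√20037 = 0.007065
W = 10·12.0·(0.066082 − 0.007065) = 7.0821 kWh/t
W_actual = 0.82 × 7.0821 = 5.8073 kWh/t

W = 5.8073 kWh/t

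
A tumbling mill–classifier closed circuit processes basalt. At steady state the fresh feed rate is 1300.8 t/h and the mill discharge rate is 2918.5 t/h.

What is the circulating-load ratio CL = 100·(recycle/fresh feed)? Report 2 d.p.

Mill node: discharge = fresh + recycle.
R = M − F = 2918.5 − 1300.8 = 1617.7 t/h
CL = 100·R/F = 100·1617.7/1300.8 = 124.36 %

CL = 124.36 %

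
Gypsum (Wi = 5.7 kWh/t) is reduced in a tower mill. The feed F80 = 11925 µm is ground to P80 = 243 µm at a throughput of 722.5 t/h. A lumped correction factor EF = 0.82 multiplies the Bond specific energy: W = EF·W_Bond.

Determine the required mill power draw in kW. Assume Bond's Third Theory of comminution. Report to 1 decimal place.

W = 10 Wi (1/√P80 − 1/√F80)  [Bond]
W = 10·5.7·(1/√243 − 1/√11925) = 10·5.7·(0.054993) = 3.1346 kWh/t
W_actual = 0.82 × 3.1346 = 2.5704 kWh/t
P_mill = W·ṁ = 2.5704·722.5 = 1857.1 kW

P = 1857.1 kW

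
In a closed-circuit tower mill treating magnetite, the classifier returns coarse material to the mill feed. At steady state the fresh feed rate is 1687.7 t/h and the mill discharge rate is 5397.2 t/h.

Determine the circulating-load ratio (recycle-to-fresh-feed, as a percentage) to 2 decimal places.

CL = 219.80 %

Mill node: discharge = fresh + recycle.
R = M − F = 5397.2 − 1687.7 = 3709.5 t/h
CL = 100·R/F = 100·3709.5/1687.7 = 219.80 %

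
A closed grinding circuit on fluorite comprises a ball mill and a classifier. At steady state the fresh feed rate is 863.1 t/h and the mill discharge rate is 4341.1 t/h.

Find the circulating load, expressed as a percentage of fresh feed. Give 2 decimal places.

CL = 402.97 %

Mill node: discharge = fresh + recycle.
R = M − F = 4341.1 − 863.1 = 3478.0 t/h
CL = 100·R/F = 100·3478.0/863.1 = 402.97 %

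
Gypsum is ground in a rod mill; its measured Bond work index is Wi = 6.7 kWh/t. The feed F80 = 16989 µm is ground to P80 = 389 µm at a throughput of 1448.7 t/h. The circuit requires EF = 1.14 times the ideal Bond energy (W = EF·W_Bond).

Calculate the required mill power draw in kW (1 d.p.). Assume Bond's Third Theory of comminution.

P = 4761.3 kW

W = 10 Wi (1/√P80 − 1/√F80)  [Bond]
W = 10·6.7·(1/√389 − 1/√16989) = 10·6.7·(0.043030) = 2.8830 kWh/t
Apply correction: 2.8830 × 1.14 = 3.2866 kWh/t
Power = W × throughput = 3.2866 kWh/t × 1448.7 t/h = 4761.3 kW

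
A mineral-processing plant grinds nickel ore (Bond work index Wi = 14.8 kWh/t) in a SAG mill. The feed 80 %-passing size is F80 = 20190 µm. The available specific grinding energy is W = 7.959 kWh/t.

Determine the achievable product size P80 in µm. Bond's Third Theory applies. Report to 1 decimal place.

W_Bond = 10·Wi·(1/√P₈₀ − 1/√F₈₀)
⇒ 1/√P80 = W/(10 Wi) + 1/√F80
  = 7.9590/(10·14.8) + 1/√20190 = 0.053777 + 0.007038 = 0.060815
P80 = (1/0.060815)² = 16.4434² = 270.38 µm

P80 = 270.4 µm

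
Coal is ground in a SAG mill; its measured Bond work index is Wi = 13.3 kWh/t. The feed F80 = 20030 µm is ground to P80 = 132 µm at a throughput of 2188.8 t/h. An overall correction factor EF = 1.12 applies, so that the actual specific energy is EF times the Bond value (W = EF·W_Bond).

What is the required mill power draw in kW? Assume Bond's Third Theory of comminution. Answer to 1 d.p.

Bond:  W = 10 Wi (1/√P − 1/√F)
W = 10·13.3·(1/√132 − 1/√20030) = 10·13.3·(0.079973) = 10.6364 kWh/t
W_actual = 1.12 × 10.6364 = 11.9128 kWh/t
Mill draw = 11.9128 × 2188.8 = 26074.7 kW

P = 26074.7 kW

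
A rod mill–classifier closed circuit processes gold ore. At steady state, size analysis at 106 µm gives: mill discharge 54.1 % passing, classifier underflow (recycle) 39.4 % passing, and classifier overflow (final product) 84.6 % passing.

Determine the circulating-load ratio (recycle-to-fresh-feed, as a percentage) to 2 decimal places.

Balance %-passing 106 µm (r = R/F):
(1+r)·d = r·u + o ⇒ r = (o−d)/(d−u)
r = (84.6 − 54.1)/(54.1 − 39.4) = 30.5/14.7 = 2.0748
CL = 100·r = 207.48 %

CL = 207.48 %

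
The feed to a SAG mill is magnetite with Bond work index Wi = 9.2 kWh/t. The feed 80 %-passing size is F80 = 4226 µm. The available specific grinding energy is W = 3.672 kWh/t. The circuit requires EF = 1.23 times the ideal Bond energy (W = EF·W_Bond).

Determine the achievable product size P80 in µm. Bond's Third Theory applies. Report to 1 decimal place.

Bond:  W = 10 Wi (1/√P − 1/√F)
W_Bond = W / EF = 3.672 / 1.23 = 2.9854 kWh/t
⇒ 1/√P80 = W_Bond/(10 Wi) + 1/√F80
  = 2.9854/(10·9.2) + 1/√4226 = 0.032450 + 0.015383 = 0.047832
P80 = (1/0.047832)² = 20.9063² = 437.07 µm

P80 = 437.1 µm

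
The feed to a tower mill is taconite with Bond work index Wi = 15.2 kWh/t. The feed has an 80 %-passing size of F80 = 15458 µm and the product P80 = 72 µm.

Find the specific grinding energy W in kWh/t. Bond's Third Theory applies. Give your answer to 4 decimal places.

W = 16.6908 kWh/t

W_Bond = 10·Wi·(1/√P₈₀ − 1/√F₈₀)
1/√72 = 0.117851;  1/√15458 = 0.008043
W = 10·15.2·(0.117851 − 0.008043) = 16.6908 kWh/t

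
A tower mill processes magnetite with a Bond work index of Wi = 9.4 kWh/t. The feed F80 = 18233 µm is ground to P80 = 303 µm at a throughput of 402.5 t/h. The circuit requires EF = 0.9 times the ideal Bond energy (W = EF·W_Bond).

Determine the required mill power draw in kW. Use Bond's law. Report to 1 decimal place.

P = 1704.0 kW

W = 10·Wi·[P80^(−½) − F80^(−½)]
W = 10·9.4·(1/√303 − 1/√18233) = 10·9.4·(0.050043) = 4.7040 kWh/t
Apply correction: 4.7040 × 0.9 = 4.2336 kWh/t
Mill draw = 4.2336 × 402.5 = 1704.0 kW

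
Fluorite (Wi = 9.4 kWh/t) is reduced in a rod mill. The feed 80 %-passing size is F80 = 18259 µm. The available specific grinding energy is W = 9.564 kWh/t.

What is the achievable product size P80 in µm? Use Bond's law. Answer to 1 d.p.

P80 = 83.9 µm

Bond:  W = 10 Wi (1/√P − 1/√F)
⇒ 1/√P80 = W/(10 Wi) + 1/√F80
  = 9.5640/(10·9.4) + 1/√18259 = 0.101745 + 0.007401 = 0.109145
P80 = (1/0.109145)² = 9.1621² = 83.94 µm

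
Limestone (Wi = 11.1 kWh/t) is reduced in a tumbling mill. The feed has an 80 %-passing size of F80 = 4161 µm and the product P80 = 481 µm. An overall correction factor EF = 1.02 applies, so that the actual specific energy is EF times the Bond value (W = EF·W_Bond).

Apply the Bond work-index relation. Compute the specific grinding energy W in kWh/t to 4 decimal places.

W = 3.4072 kWh/t

W = 10 Wi / √P80 − 10 Wi / √F80
1/√481 = 0.045596;  1/√4161 = 0.015502
W = 10·11.1·(0.045596 − 0.015502) = 3.3404 kWh/t
Corrected W = EF·W_Bond = 1.02·3.3404 = 3.4072 kWh/t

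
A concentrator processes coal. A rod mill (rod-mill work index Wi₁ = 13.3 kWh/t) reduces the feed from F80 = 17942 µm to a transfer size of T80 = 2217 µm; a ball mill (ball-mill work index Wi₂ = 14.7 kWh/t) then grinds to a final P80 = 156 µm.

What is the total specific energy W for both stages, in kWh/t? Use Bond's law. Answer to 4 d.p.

Bond:  W = 10 Wi (1/√P − 1/√F)
Stage 1 (17942→2217 µm, Wi₁=13.3): W₁ = 10·13.3·(0.021238 − 0.007466) = 1.8318 kWh/t
Stage 2 (2217→156 µm, Wi₂=14.7): W₂ = 10·14.7·(0.080064 − 0.021238) = 8.6474 kWh/t
W = W₁ + W₂ = 1.8318 + 8.6474 = 10.4792 kWh/t

W = 10.4792 kWh/t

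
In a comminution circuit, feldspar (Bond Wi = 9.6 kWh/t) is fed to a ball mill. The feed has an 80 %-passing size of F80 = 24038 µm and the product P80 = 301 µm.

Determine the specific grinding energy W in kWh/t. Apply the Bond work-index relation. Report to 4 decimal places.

W = 4.9142 kWh/t

W = 10 Wi / √P80 − 10 Wi / √F80
1/√301 = 0.057639;  1/√24038 = 0.006450
W = 10·9.6·(0.057639 − 0.006450) = 4.9142 kWh/t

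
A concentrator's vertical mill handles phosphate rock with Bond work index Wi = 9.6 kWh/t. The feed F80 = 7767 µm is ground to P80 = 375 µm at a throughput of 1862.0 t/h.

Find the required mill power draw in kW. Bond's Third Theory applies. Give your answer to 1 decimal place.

P = 7202.5 kW

W = 10·Wi·[P80^(−½) − F80^(−½)]
W = 10·9.6·(1/√375 − 1/√7767) = 10·9.6·(0.040293) = 3.8681 kWh/t
Power = W × throughput = 3.8681 kWh/t × 1862.0 t/h = 7202.5 kW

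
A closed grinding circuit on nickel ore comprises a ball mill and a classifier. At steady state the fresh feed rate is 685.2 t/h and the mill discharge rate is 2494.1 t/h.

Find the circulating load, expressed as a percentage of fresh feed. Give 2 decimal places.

CL = 264.00 %

Steady state: M = F + R.
R = M − F = 2494.1 − 685.2 = 1808.9 t/h
CL = 100·R/F = 100·1808.9/685.2 = 264.00 %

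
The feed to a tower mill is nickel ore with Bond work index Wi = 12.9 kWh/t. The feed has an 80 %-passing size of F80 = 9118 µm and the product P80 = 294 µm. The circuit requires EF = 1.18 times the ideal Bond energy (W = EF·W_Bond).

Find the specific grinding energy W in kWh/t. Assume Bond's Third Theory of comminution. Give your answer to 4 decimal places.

W = 10 Wi / √P80 − 10 Wi / √F80
1/√294 = 0.058321;  1/√9118 = 0.010472
W = 10·12.9·(0.058321 − 0.010472) = 6.1725 kWh/t
With EF = 1.18: W = 6.1725·1.18 = 7.2835 kWh/t

W = 7.2835 kWh/t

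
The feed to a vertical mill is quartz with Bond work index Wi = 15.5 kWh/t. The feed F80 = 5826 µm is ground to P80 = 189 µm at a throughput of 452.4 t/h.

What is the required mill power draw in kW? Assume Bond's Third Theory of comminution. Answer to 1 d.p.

P = 4181.9 kW

Bond: W = 10·Wi·(1/√P80 − 1/√F80)
W = 10·15.5·(1/√189 − 1/√5826) = 10·15.5·(0.059638) = 9.2439 kWh/t
P_mill = W·ṁ = 9.2439·452.4 = 4181.9 kW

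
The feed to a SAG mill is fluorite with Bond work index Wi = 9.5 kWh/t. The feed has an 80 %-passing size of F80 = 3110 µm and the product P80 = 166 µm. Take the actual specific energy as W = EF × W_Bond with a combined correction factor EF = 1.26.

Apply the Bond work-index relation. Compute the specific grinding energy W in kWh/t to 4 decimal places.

W = 10·Wi·(P80^(-½) − F80^(-½))
1/√166 = 0.077615;  1/√3110 = 0.017932
W = 10·9.5·(0.077615 − 0.017932) = 5.6699 kWh/t
Apply correction: 5.6699 × 1.26 = 7.1441 kWh/t

W = 7.1441 kWh/t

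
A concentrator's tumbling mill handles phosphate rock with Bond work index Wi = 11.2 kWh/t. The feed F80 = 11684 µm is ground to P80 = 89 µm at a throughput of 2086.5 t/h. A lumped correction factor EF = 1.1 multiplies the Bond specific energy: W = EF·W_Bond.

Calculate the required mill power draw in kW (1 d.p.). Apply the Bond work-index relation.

P = 24869.8 kW

Bond: W = 10·Wi·(1/√P80 − 1/√F80)
W = 10·11.2·(1/√89 − 1/√11684) = 10·11.2·(0.096748) = 10.8358 kWh/t
W_actual = 1.1 × 10.8358 = 11.9194 kWh/t
Mill draw = 11.9194 × 2086.5 = 24869.8 kW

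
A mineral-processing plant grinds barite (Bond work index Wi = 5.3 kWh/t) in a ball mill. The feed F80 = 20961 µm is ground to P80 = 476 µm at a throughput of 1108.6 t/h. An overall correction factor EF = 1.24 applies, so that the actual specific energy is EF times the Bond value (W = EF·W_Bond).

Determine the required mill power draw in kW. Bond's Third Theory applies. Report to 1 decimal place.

P = 2836.2 kW

W = 10 Wi (1/√P80 − 1/√F80)  [Bond]
W = 10·5.3·(1/√476 − 1/√20961) = 10·5.3·(0.038928) = 2.0632 kWh/t
Corrected W = EF·W_Bond = 1.24·2.0632 = 2.5583 kWh/t
Power = W × throughput = 2.5583 kWh/t × 1108.6 t/h = 2836.2 kW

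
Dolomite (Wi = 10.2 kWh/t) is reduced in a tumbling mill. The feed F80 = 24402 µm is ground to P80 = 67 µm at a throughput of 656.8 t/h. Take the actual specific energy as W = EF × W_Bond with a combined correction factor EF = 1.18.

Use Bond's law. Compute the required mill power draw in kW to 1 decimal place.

P = 9151.7 kW

W_Bond = 10·Wi·(1/√P₈₀ − 1/√F₈₀)
W = 10·10.2·(1/√67 − 1/√24402) = 10·10.2·(0.115768) = 11.8083 kWh/t
Apply correction: 11.8083 × 1.18 = 13.9338 kWh/t
P_mill = W·ṁ = 13.9338·656.8 = 9151.7 kW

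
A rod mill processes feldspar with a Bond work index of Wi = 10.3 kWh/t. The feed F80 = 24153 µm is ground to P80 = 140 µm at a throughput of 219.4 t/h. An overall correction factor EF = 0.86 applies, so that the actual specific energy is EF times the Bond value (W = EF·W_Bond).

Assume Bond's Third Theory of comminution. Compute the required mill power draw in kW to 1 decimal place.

W = 10·Wi·(P80^(-½) − F80^(-½))
W = 10·10.3·(1/√140 − 1/√24153) = 10·10.3·(0.078081) = 8.0423 kWh/t
Apply correction: 8.0423 × 0.86 = 6.9164 kWh/t
P = W·T = 6.9164·219.4 = 1517.5 kW

P = 1517.5 kW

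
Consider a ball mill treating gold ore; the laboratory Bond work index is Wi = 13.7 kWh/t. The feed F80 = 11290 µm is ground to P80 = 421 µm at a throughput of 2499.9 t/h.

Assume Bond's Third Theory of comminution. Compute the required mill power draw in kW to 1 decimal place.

W = 10 Wi (P80^-0.5 − F80^-0.5)
W = 10·13.7·(1/√421 − 1/√11290) = 10·13.7·(0.039326) = 5.3876 kWh/t
P_mill = W·ṁ = 5.3876·2499.9 = 13468.5 kW

P = 13468.5 kW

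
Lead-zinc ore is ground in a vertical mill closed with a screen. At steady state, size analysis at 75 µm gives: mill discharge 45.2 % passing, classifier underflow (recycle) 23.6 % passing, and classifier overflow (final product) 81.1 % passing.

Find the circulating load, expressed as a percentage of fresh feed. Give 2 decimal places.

CL = 166.20 %

Balance %-passing 75 µm (r = R/F):
Fd + Rd = Ru + Fo ⇒ R/F = (o−d)/(d−u)
r = (81.1 − 45.2)/(45.2 − 23.6) = 35.9/21.6 = 1.6620
CL = 100·r = 166.20 %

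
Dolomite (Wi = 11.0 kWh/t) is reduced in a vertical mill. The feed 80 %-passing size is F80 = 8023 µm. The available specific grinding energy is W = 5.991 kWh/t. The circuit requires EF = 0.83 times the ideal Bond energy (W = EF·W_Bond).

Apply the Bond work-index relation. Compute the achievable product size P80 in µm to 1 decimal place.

Bond: W = 10·Wi·(1/√P80 − 1/√F80)
W_Bond = W / EF = 5.991 / 0.83 = 7.2181 kWh/t
⇒ 1/√P80 = W_Bond/(10·Wi) + 1/√F80
  = 7.2181/(10·11.0) + 1/√8023 = 0.065619 + 0.011164 = 0.076783
P80 = (1/0.076783)² = 13.0237² = 169.62 µm

P80 = 169.6 µm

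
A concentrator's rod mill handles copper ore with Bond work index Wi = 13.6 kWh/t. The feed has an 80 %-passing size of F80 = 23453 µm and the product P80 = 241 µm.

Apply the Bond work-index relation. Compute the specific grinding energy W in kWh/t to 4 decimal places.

W = 10·Wi·(P80^(-½) − F80^(-½))
1/√241 = 0.064416;  1/√23453 = 0.006530
W = 10·13.6·(0.064416 − 0.006530) = 7.8725 kWh/t

W = 7.8725 kWh/t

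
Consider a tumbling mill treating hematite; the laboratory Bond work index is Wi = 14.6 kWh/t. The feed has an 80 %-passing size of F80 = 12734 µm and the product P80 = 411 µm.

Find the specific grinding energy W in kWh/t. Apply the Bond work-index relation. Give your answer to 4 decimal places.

W = 10 Wi / √P80 − 10 Wi / √F80
1/√411 = 0.049326;  1/√12734 = 0.008862
W = 10·14.6·(0.049326 − 0.008862) = 5.9078 kWh/t

W = 5.9078 kWh/t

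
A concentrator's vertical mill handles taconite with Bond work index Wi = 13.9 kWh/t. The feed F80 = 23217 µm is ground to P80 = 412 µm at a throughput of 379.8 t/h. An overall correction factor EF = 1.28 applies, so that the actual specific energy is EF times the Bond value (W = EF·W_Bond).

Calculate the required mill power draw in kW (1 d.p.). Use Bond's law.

P = 2885.7 kW

Bond:  W = 10 Wi (1/√P − 1/√F)
W = 10·13.9·(1/√412 − 1/√23217) = 10·13.9·(0.042704) = 5.9358 kWh/t
With EF = 1.28: W = 5.9358·1.28 = 7.5978 kWh/t
Mill draw = 7.5978 × 379.8 = 2885.7 kW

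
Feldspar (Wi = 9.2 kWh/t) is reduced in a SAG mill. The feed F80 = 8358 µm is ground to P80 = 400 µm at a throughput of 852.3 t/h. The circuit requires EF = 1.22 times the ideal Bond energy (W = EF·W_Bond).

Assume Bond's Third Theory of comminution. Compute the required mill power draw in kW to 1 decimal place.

P = 3736.7 kW

W = 10·Wi·[P80^(−½) − F80^(−½)]
W = 10·9.2·(1/√400 − 1/√8358) = 10·9.2·(0.039062) = 3.5937 kWh/t
W_actual = 1.22 × 3.5937 = 4.3843 kWh/t
P_mill = W·ṁ = 4.3843·852.3 = 3736.7 kW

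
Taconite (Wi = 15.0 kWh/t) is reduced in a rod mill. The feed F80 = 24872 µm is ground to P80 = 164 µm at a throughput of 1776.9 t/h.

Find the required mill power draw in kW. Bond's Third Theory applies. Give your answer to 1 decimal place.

W = 10·Wi·(P80^(-½) − F80^(-½))
W = 10·15.0·(1/√164 − 1/√24872) = 10·15.0·(0.071746) = 10.7619 kWh/t
Power = W × throughput = 10.7619 kWh/t × 1776.9 t/h = 19122.8 kW

P = 19122.8 kW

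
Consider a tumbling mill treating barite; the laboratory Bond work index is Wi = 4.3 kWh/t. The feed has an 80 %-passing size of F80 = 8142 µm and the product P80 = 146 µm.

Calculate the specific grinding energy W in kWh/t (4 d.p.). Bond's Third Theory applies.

W = 3.0822 kWh/t

W = 10 Wi / √P80 − 10 Wi / √F80
1/√146 = 0.082761;  1/√8142 = 0.011082
W = 10·4.3·(0.082761 − 0.011082) = 3.0822 kWh/t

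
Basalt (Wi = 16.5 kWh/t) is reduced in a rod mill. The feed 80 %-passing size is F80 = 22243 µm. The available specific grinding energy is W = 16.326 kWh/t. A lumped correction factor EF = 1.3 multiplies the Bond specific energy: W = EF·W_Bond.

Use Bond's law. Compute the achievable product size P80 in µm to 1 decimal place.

P80 = 145.8 µm

W = 10 Wi (1/√P80 − 1/√F80)  [Bond]
W_Bond = W / EF = 16.326 / 1.3 = 12.5585 kWh/t
⇒ 1/√P80 = W_Bond/(10·Wi) + 1/√F80
  = 12.5585/(10·16.5) + 1/√22243 = 0.076112 + 0.006705 = 0.082817
P80 = (1/0.082817)² = 12.0748² = 145.80 µm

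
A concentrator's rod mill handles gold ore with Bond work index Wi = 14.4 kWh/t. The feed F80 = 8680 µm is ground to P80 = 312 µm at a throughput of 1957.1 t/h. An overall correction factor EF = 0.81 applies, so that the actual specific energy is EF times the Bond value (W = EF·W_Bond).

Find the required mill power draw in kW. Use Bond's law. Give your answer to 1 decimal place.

W = 10 Wi (1/√P80 − 1/√F80)  [Bond]
W = 10·14.4·(1/√312 − 1/√8680) = 10·14.4·(0.045880) = 6.6068 kWh/t
With EF = 0.81: W = 6.6068·0.81 = 5.3515 kWh/t
Power = W × throughput = 5.3515 kWh/t × 1957.1 t/h = 10473.4 kW

P = 10473.4 kW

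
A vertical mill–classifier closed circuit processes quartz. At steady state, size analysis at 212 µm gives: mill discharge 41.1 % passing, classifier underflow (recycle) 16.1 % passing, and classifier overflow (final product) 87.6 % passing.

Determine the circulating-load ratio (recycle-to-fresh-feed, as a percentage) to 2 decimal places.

CL = 186.00 %

Classifier node, passing 212 µm:
(1+r)d = ru + o → r = (o−d)/(d−u)
r = (87.6 − 41.1)/(41.1 − 16.1) = 46.5/25.0 = 1.8600
CL = 100·r = 186.00 %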